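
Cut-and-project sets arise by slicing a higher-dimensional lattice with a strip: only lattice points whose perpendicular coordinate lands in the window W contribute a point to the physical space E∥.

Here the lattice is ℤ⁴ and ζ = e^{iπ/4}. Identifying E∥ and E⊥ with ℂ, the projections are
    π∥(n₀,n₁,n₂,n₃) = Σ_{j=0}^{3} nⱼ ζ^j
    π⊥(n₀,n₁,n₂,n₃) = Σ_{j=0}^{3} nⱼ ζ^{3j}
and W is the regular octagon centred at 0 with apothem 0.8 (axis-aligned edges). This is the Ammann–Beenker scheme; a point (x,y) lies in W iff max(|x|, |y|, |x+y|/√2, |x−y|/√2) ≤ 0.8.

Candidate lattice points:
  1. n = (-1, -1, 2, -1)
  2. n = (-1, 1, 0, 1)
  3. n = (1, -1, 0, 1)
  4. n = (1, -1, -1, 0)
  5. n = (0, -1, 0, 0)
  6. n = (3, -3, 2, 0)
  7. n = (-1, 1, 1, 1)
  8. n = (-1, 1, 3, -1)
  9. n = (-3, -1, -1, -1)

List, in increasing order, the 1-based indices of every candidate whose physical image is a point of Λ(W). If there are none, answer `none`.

Internal map: ζ^{3j} for j=0..3 gives (1,0), (−√2/2,√2/2), (0,−1), (√2/2,√2/2).
candidate 1: n = (-1, -1, 2, -1) → π⊥ ≈ (-1.00000, -3.41421); max(|x|,|y|,|x±y|/√2) = 3.41421 > 0.8 ⇒ ∉ W
candidate 2: n = (-1, 1, 0, 1) → π⊥ ≈ (-1.00000, +1.41421); max(|x|,|y|,|x±y|/√2) = 1.70711 > 0.8 ⇒ ∉ W
candidate 3: n = (1, -1, 0, 1) → π⊥ ≈ (+2.41421, +0.00000); max(|x|,|y|,|x±y|/√2) = 2.41421 > 0.8 ⇒ ∉ W
candidate 4: n = (1, -1, -1, 0) → π⊥ ≈ (+1.70711, +0.29289); max(|x|,|y|,|x±y|/√2) = 1.70711 > 0.8 ⇒ ∉ W
candidate 5: n = (0, -1, 0, 0) → π⊥ ≈ (+0.70711, -0.70711); max(|x|,|y|,|x±y|/√2) = 1.00000 > 0.8 ⇒ ∉ W
candidate 6: n = (3, -3, 2, 0) → π⊥ ≈ (+5.12132, -4.12132); max(|x|,|y|,|x±y|/√2) = 6.53553 > 0.8 ⇒ ∉ W
candidate 7: n = (-1, 1, 1, 1) → π⊥ ≈ (-1.00000, +0.41421); max(|x|,|y|,|x±y|/√2) = 1.00000 > 0.8 ⇒ ∉ W
candidate 8: n = (-1, 1, 3, -1) → π⊥ ≈ (-2.41421, -3.00000); max(|x|,|y|,|x±y|/√2) = 3.82843 > 0.8 ⇒ ∉ W
candidate 9: n = (-3, -1, -1, -1) → π⊥ ≈ (-3.00000, -0.41421); max(|x|,|y|,|x±y|/√2) = 3.00000 > 0.8 ⇒ ∉ W

none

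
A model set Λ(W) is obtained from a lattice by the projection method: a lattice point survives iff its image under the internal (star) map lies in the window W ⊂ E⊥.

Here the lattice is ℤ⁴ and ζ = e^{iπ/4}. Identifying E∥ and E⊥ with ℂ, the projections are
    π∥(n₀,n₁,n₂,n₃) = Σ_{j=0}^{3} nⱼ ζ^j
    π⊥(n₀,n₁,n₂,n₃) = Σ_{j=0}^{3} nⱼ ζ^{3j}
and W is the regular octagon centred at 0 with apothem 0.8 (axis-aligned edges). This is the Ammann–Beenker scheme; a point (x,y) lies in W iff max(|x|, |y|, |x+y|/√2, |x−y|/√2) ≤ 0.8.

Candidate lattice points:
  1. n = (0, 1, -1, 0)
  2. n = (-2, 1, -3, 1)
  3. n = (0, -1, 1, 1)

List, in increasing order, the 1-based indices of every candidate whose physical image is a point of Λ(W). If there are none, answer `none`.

Internal map: ζ^{3j} for j=0..3 gives (1,0), (−√2/2,√2/2), (0,−1), (√2/2,√2/2).
#1 (0, 1, -1, 0): internal (-0.70711, 1.70711); octagon support 1.70711 vs apothem 0.8 → ∉ W
#2 (-2, 1, -3, 1): internal (-2.00000, 4.41421); octagon support 4.53553 vs apothem 0.8 → ∉ W
#3 (0, -1, 1, 1): internal (1.41421, -1.00000); octagon support 1.70711 vs apothem 0.8 → ∉ W

none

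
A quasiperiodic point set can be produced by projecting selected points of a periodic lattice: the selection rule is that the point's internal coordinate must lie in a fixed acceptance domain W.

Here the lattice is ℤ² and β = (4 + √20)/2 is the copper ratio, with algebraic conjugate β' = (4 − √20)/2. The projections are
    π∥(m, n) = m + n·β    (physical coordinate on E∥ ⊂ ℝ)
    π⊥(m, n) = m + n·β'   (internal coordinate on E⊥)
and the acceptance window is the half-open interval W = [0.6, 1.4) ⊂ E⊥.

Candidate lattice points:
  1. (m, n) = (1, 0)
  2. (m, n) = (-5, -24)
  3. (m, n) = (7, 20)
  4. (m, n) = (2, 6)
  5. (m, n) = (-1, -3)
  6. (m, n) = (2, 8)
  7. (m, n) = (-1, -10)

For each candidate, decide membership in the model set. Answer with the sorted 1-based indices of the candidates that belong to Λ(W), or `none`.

β' = (4−√20)/2 ≈ -0.23607.
#1 (1,0): internal coord 1 + (0)·β' = +1.00000; +1.00000 ∈ [0.6, 1.4) → IN Λ
#2 (-5,-24): internal coord -5 + (-24)·β' = +0.66563; +0.66563 ∈ [0.6, 1.4) → IN Λ
#3 (7,20): internal coord 7 + (20)·β' = +2.27864; +2.27864 ∉ [0.6, 1.4) → out
#4 (2,6): internal coord 2 + (6)·β' = +0.58359; +0.58359 ∉ [0.6, 1.4) → out
#5 (-1,-3): internal coord -1 + (-3)·β' = -0.29180; -0.29180 ∉ [0.6, 1.4) → out
#6 (2,8): internal coord 2 + (8)·β' = +0.11146; +0.11146 ∉ [0.6, 1.4) → out
#7 (-1,-10): internal coord -1 + (-10)·β' = +1.36068; +1.36068 ∈ [0.6, 1.4) → IN Λ

1, 2, 7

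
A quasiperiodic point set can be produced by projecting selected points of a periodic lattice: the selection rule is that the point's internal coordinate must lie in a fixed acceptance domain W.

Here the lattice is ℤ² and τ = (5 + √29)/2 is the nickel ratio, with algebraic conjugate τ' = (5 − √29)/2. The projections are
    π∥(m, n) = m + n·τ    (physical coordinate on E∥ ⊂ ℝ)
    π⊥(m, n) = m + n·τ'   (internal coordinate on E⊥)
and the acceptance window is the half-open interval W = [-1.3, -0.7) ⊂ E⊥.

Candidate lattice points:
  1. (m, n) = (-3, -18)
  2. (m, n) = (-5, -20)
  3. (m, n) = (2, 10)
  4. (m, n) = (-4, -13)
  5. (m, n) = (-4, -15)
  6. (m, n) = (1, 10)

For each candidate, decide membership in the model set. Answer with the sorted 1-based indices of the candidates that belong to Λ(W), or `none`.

2, 5, 6

Numerically τ ≈ 5.1926 and τ' = −1/τ ≈ -0.1926.
[1] lift (-3,-18): star map gives 0.4665; window check -1.3 ≤ 0.4665 < -0.7 is false → out
[2] lift (-5,-20): star map gives -1.1484; window check -1.3 ≤ -1.1484 < -0.7 is true → IN Λ
[3] lift (2,10): star map gives 0.0742; window check -1.3 ≤ 0.0742 < -0.7 is false → out
[4] lift (-4,-13): star map gives -1.4964; window check -1.3 ≤ -1.4964 < -0.7 is false → out
[5] lift (-4,-15): star map gives -1.1113; window check -1.3 ≤ -1.1113 < -0.7 is true → IN Λ
[6] lift (1,10): star map gives -0.9258; window check -1.3 ≤ -0.9258 < -0.7 is true → IN Λ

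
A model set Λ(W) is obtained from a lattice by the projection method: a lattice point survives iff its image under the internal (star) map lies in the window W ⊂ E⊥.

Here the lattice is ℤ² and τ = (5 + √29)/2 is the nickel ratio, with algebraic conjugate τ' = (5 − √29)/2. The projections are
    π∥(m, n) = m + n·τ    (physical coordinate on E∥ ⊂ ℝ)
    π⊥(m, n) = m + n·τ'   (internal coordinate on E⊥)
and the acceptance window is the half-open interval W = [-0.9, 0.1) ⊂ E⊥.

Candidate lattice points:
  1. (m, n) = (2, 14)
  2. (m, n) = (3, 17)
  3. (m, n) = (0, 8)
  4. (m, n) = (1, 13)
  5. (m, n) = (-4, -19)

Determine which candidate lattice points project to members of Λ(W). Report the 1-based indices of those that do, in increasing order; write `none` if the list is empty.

Compute τ' = (5−√29)/2 = -0.192582, so π⊥(m,n) = m -0.192582·n.
#1 (2,14): internal coord 2 + (14)·τ' = -0.696154; -0.696154 ∈ [-0.9, 0.1) → IN Λ
#2 (3,17): internal coord 3 + (17)·τ' = -0.273901; -0.273901 ∈ [-0.9, 0.1) → IN Λ
#3 (0,8): internal coord 0 + (8)·τ' = -1.540659; -1.540659 ∉ [-0.9, 0.1) → out
#4 (1,13): internal coord 1 + (13)·τ' = -1.503571; -1.503571 ∉ [-0.9, 0.1) → out
#5 (-4,-19): internal coord -4 + (-19)·τ' = -0.340934; -0.340934 ∈ [-0.9, 0.1) → IN Λ

1, 2, 5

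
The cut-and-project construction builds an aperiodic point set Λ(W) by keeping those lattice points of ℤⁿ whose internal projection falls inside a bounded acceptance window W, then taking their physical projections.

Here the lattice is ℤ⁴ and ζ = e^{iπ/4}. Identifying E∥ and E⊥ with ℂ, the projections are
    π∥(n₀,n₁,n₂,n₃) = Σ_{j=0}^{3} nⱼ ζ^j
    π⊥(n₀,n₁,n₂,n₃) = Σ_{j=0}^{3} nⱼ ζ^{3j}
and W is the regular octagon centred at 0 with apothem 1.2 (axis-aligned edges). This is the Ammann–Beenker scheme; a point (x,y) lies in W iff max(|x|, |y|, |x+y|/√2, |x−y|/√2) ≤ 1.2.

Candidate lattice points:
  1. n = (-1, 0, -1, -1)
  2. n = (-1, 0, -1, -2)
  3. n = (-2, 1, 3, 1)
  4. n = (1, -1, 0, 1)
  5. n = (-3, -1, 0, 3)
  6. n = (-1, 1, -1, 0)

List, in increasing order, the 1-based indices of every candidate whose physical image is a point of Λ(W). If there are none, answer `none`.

none

With ζ = e^{iπ/4} the internal vectors are ζ^0,ζ^3,ζ^6,ζ^9.
candidate 1: n = (-1, 0, -1, -1) → π⊥ ≈ (-1.70711, +0.29289); max(|x|,|y|,|x±y|/√2) = 1.70711 > 1.2 ⇒ ∉ W
candidate 2: n = (-1, 0, -1, -2) → π⊥ ≈ (-2.41421, -0.41421); max(|x|,|y|,|x±y|/√2) = 2.41421 > 1.2 ⇒ ∉ W
candidate 3: n = (-2, 1, 3, 1) → π⊥ ≈ (-2.00000, -1.58579); max(|x|,|y|,|x±y|/√2) = 2.53553 > 1.2 ⇒ ∉ W
candidate 4: n = (1, -1, 0, 1) → π⊥ ≈ (+2.41421, +0.00000); max(|x|,|y|,|x±y|/√2) = 2.41421 > 1.2 ⇒ ∉ W
candidate 5: n = (-3, -1, 0, 3) → π⊥ ≈ (-0.17157, +1.41421); max(|x|,|y|,|x±y|/√2) = 1.41421 > 1.2 ⇒ ∉ W
candidate 6: n = (-1, 1, -1, 0) → π⊥ ≈ (-1.70711, +1.70711); max(|x|,|y|,|x±y|/√2) = 2.41421 > 1.2 ⇒ ∉ W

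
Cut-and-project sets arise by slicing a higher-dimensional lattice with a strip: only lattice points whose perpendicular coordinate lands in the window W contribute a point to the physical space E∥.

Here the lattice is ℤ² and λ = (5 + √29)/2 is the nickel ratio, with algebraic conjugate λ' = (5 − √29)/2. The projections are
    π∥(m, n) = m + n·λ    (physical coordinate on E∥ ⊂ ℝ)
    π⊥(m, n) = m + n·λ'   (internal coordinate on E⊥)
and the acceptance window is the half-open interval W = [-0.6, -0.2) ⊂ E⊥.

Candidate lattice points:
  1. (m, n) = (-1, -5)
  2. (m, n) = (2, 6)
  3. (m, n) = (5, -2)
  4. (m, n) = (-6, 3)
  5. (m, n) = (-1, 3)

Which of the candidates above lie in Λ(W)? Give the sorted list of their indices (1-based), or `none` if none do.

none

Compute λ' = (5−√29)/2 = -0.192582, so π⊥(m,n) = m -0.192582·n.
#1 (-1,-5): internal coord -1 + (-5)·λ' = -0.037088; -0.037088 ∉ [-0.6, -0.2) → out
#2 (2,6): internal coord 2 + (6)·λ' = +0.844506; +0.844506 ∉ [-0.6, -0.2) → out
#3 (5,-2): internal coord 5 + (-2)·λ' = +5.385165; +5.385165 ∉ [-0.6, -0.2) → out
#4 (-6,3): internal coord -6 + (3)·λ' = -6.577747; -6.577747 ∉ [-0.6, -0.2) → out
#5 (-1,3): internal coord -1 + (3)·λ' = -1.577747; -1.577747 ∉ [-0.6, -0.2) → out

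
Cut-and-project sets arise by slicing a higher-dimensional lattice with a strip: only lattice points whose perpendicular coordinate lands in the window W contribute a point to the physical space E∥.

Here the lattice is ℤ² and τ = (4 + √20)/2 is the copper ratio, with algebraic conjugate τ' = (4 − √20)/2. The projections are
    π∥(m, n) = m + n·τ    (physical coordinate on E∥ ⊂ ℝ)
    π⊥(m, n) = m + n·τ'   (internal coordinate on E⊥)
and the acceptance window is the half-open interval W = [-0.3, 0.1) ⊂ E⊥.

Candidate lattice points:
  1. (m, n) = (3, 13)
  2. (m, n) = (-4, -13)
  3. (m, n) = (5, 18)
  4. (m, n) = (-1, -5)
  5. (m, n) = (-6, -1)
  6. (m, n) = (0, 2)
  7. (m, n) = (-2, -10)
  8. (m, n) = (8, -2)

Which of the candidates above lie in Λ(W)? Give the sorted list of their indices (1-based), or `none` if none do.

1

Numerically τ ≈ 4.236068 and τ' = −1/τ ≈ -0.236068.
candidate 1: (m,n)=(3,13) → π∥ = 3+13·τ ≈ 58.068884, π⊥ = 3+13·τ' ≈ -0.068884 ∈ [-0.3, 0.1) ⇒ IN Λ
candidate 2: (m,n)=(-4,-13) → π∥ = -4-13·τ ≈ -59.068884, π⊥ = -4-13·τ' ≈ -0.931116 ∉ [-0.3, 0.1) ⇒ out
candidate 3: (m,n)=(5,18) → π∥ = 5+18·τ ≈ 81.249224, π⊥ = 5+18·τ' ≈ 0.750776 ∉ [-0.3, 0.1) ⇒ out
candidate 4: (m,n)=(-1,-5) → π∥ = -1-5·τ ≈ -22.180340, π⊥ = -1-5·τ' ≈ 0.180340 ∉ [-0.3, 0.1) ⇒ out
candidate 5: (m,n)=(-6,-1) → π∥ = -6-1·τ ≈ -10.236068, π⊥ = -6-1·τ' ≈ -5.763932 ∉ [-0.3, 0.1) ⇒ out
candidate 6: (m,n)=(0,2) → π∥ = 0+2·τ ≈ 8.472136, π⊥ = 0+2·τ' ≈ -0.472136 ∉ [-0.3, 0.1) ⇒ out
candidate 7: (m,n)=(-2,-10) → π∥ = -2-10·τ ≈ -44.360680, π⊥ = -2-10·τ' ≈ 0.360680 ∉ [-0.3, 0.1) ⇒ out
candidate 8: (m,n)=(8,-2) → π∥ = 8-2·τ ≈ -0.472136, π⊥ = 8-2·τ' ≈ 8.472136 ∉ [-0.3, 0.1) ⇒ out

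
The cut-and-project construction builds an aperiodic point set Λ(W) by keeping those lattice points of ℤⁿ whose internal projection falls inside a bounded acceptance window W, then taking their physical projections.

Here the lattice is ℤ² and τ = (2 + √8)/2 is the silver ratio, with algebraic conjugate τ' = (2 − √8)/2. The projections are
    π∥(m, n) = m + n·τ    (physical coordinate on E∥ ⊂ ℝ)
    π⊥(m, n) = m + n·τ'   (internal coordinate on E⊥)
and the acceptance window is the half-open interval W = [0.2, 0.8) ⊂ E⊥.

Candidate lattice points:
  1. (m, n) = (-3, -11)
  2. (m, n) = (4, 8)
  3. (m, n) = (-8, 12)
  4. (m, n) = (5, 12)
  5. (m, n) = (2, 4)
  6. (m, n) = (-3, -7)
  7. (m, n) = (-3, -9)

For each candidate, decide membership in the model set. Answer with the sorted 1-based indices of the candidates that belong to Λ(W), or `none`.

τ' = (2−√8)/2 ≈ -0.414214.
#1 (-3,-11): internal coord -3 + (-11)·τ' = +1.556349; +1.556349 ∉ [0.2, 0.8) → out
#2 (4,8): internal coord 4 + (8)·τ' = +0.686292; +0.686292 ∈ [0.2, 0.8) → IN Λ
#3 (-8,12): internal coord -8 + (12)·τ' = -12.970563; -12.970563 ∉ [0.2, 0.8) → out
#4 (5,12): internal coord 5 + (12)·τ' = +0.029437; +0.029437 ∉ [0.2, 0.8) → out
#5 (2,4): internal coord 2 + (4)·τ' = +0.343146; +0.343146 ∈ [0.2, 0.8) → IN Λ
#6 (-3,-7): internal coord -3 + (-7)·τ' = -0.100505; -0.100505 ∉ [0.2, 0.8) → out
#7 (-3,-9): internal coord -3 + (-9)·τ' = +0.727922; +0.727922 ∈ [0.2, 0.8) → IN Λ

2, 5, 7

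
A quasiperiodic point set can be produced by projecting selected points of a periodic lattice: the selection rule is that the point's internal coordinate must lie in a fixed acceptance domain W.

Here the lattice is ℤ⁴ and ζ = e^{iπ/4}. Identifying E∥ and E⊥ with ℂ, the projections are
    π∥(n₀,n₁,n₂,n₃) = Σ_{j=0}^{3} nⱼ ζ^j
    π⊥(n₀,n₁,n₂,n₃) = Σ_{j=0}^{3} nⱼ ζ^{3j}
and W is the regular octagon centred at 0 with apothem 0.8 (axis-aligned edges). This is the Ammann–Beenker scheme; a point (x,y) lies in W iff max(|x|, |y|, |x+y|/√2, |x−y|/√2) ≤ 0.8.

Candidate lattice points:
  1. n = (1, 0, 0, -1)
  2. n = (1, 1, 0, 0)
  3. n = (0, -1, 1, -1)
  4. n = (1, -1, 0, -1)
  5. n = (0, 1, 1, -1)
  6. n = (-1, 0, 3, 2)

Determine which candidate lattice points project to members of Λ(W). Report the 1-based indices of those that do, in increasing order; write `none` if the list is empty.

Internal map: ζ^{3j} for j=0..3 gives (1,0), (−√2/2,√2/2), (0,−1), (√2/2,√2/2).
candidate 1: n = (1, 0, 0, -1) → π⊥ ≈ (+0.2929, -0.7071); max(|x|,|y|,|x±y|/√2) = 0.7071 ≤ 0.8 ⇒ ∈ W
candidate 2: n = (1, 1, 0, 0) → π⊥ ≈ (+0.2929, +0.7071); max(|x|,|y|,|x±y|/√2) = 0.7071 ≤ 0.8 ⇒ ∈ W
candidate 3: n = (0, -1, 1, -1) → π⊥ ≈ (+0.0000, -2.4142); max(|x|,|y|,|x±y|/√2) = 2.4142 > 0.8 ⇒ ∉ W
candidate 4: n = (1, -1, 0, -1) → π⊥ ≈ (+1.0000, -1.4142); max(|x|,|y|,|x±y|/√2) = 1.7071 > 0.8 ⇒ ∉ W
candidate 5: n = (0, 1, 1, -1) → π⊥ ≈ (-1.4142, -1.0000); max(|x|,|y|,|x±y|/√2) = 1.7071 > 0.8 ⇒ ∉ W
candidate 6: n = (-1, 0, 3, 2) → π⊥ ≈ (+0.4142, -1.5858); max(|x|,|y|,|x±y|/√2) = 1.5858 > 0.8 ⇒ ∉ W

1, 2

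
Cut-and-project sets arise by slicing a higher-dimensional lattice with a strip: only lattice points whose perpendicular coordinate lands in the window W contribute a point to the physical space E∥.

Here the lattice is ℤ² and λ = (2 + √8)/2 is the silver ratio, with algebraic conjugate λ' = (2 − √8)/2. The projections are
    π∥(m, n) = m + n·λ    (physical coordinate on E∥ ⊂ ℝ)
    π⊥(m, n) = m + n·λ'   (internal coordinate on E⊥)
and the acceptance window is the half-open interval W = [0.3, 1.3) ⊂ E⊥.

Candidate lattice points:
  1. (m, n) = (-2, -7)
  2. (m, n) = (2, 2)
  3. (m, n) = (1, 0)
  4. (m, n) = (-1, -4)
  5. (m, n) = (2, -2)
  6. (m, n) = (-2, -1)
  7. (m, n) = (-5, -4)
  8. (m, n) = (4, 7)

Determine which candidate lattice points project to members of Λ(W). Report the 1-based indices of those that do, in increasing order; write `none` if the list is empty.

1, 2, 3, 4, 8

Compute λ' = (2−√8)/2 = -0.4142, so π⊥(m,n) = m -0.4142·n.
candidate 1: (m,n)=(-2,-7) → π∥ = -2-7·λ ≈ -18.8995, π⊥ = -2-7·λ' ≈ 0.8995 ∈ [0.3, 1.3) ⇒ IN Λ
candidate 2: (m,n)=(2,2) → π∥ = 2+2·λ ≈ 6.8284, π⊥ = 2+2·λ' ≈ 1.1716 ∈ [0.3, 1.3) ⇒ IN Λ
candidate 3: (m,n)=(1,0) → π∥ = 1+0·λ ≈ 1.0000, π⊥ = 1+0·λ' ≈ 1.0000 ∈ [0.3, 1.3) ⇒ IN Λ
candidate 4: (m,n)=(-1,-4) → π∥ = -1-4·λ ≈ -10.6569, π⊥ = -1-4·λ' ≈ 0.6569 ∈ [0.3, 1.3) ⇒ IN Λ
candidate 5: (m,n)=(2,-2) → π∥ = 2-2·λ ≈ -2.8284, π⊥ = 2-2·λ' ≈ 2.8284 ∉ [0.3, 1.3) ⇒ out
candidate 6: (m,n)=(-2,-1) → π∥ = -2-1·λ ≈ -4.4142, π⊥ = -2-1·λ' ≈ -1.5858 ∉ [0.3, 1.3) ⇒ out
candidate 7: (m,n)=(-5,-4) → π∥ = -5-4·λ ≈ -14.6569, π⊥ = -5-4·λ' ≈ -3.3431 ∉ [0.3, 1.3) ⇒ out
candidate 8: (m,n)=(4,7) → π∥ = 4+7·λ ≈ 20.8995, π⊥ = 4+7·λ' ≈ 1.1005 ∈ [0.3, 1.3) ⇒ IN Λ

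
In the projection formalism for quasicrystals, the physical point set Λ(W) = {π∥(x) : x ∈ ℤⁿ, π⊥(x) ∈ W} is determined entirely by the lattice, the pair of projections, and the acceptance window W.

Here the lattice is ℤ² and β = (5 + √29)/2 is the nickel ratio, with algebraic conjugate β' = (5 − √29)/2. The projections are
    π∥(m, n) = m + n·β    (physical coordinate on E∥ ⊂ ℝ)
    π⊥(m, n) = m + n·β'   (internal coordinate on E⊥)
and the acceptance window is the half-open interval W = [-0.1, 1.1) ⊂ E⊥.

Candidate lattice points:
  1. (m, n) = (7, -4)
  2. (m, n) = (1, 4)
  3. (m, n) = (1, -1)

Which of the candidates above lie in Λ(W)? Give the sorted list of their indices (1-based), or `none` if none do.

β' = (5−√29)/2 ≈ -0.1926.
#1 (7,-4): internal coord 7 + (-4)·β' = +7.7703; +7.7703 ∉ [-0.1, 1.1) → out
#2 (1,4): internal coord 1 + (4)·β' = +0.2297; +0.2297 ∈ [-0.1, 1.1) → IN Λ
#3 (1,-1): internal coord 1 + (-1)·β' = +1.1926; +1.1926 ∉ [-0.1, 1.1) → out

2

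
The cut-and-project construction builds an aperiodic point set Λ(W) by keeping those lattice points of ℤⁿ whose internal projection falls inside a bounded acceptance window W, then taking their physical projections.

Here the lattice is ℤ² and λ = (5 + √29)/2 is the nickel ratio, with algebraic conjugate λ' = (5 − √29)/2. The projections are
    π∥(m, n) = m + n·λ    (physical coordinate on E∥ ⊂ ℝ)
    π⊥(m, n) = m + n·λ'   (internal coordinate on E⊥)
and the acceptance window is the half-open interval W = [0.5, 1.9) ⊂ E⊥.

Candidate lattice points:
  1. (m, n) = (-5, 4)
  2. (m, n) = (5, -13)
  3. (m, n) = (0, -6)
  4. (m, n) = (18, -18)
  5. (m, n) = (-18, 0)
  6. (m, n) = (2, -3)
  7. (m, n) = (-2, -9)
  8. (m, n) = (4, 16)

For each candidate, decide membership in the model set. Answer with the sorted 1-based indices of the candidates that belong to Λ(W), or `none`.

Numerically λ ≈ 5.1926 and λ' = −1/λ ≈ -0.1926.
#1 (-5,4): internal coord -5 + (4)·λ' = -5.7703; -5.7703 ∉ [0.5, 1.9) → out
#2 (5,-13): internal coord 5 + (-13)·λ' = +7.5036; +7.5036 ∉ [0.5, 1.9) → out
#3 (0,-6): internal coord 0 + (-6)·λ' = +1.1555; +1.1555 ∈ [0.5, 1.9) → IN Λ
#4 (18,-18): internal coord 18 + (-18)·λ' = +21.4665; +21.4665 ∉ [0.5, 1.9) → out
#5 (-18,0): internal coord -18 + (0)·λ' = -18.0000; -18.0000 ∉ [0.5, 1.9) → out
#6 (2,-3): internal coord 2 + (-3)·λ' = +2.5777; +2.5777 ∉ [0.5, 1.9) → out
#7 (-2,-9): internal coord -2 + (-9)·λ' = -0.2668; -0.2668 ∉ [0.5, 1.9) → out
#8 (4,16): internal coord 4 + (16)·λ' = +0.9187; +0.9187 ∈ [0.5, 1.9) → IN Λ

3, 8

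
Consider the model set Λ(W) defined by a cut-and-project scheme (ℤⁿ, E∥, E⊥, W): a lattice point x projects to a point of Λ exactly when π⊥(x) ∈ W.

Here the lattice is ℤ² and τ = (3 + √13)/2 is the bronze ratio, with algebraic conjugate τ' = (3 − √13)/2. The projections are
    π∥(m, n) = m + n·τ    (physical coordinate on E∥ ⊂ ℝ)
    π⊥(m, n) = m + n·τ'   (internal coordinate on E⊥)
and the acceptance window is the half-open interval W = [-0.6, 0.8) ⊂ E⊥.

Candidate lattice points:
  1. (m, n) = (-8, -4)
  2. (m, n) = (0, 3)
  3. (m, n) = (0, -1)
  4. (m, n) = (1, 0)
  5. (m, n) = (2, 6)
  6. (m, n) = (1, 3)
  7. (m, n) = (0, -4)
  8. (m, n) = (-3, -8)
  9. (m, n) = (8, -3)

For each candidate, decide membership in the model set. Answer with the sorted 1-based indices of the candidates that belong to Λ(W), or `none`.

3, 5, 6, 8

Compute τ' = (3−√13)/2 = -0.30278, so π⊥(m,n) = m -0.30278·n.
#1 (-8,-4): internal coord -8 + (-4)·τ' = -6.78890; -6.78890 ∉ [-0.6, 0.8) → out
#2 (0,3): internal coord 0 + (3)·τ' = -0.90833; -0.90833 ∉ [-0.6, 0.8) → out
#3 (0,-1): internal coord 0 + (-1)·τ' = +0.30278; +0.30278 ∈ [-0.6, 0.8) → IN Λ
#4 (1,0): internal coord 1 + (0)·τ' = +1.00000; +1.00000 ∉ [-0.6, 0.8) → out
#5 (2,6): internal coord 2 + (6)·τ' = +0.18335; +0.18335 ∈ [-0.6, 0.8) → IN Λ
#6 (1,3): internal coord 1 + (3)·τ' = +0.09167; +0.09167 ∈ [-0.6, 0.8) → IN Λ
#7 (0,-4): internal coord 0 + (-4)·τ' = +1.21110; +1.21110 ∉ [-0.6, 0.8) → out
#8 (-3,-8): internal coord -3 + (-8)·τ' = -0.57779; -0.57779 ∈ [-0.6, 0.8) → IN Λ
#9 (8,-3): internal coord 8 + (-3)·τ' = +8.90833; +8.90833 ∉ [-0.6, 0.8) → out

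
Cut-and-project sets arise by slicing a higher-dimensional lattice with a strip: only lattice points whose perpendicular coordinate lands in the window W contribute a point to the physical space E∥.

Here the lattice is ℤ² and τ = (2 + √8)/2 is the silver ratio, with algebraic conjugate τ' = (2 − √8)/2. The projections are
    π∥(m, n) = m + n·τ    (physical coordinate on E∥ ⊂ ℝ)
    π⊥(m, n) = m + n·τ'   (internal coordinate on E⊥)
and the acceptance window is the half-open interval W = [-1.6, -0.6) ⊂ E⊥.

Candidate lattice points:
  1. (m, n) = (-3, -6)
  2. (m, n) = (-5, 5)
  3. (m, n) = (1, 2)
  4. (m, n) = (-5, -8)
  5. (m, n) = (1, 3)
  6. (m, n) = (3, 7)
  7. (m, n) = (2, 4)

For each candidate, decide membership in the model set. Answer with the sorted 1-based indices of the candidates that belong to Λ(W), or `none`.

τ' = (2−√8)/2 ≈ -0.4142.
candidate 1: (m,n)=(-3,-6) → π∥ = -3-6·τ ≈ -17.4853, π⊥ = -3-6·τ' ≈ -0.5147 ∉ [-1.6, -0.6) ⇒ out
candidate 2: (m,n)=(-5,5) → π∥ = -5+5·τ ≈ 7.0711, π⊥ = -5+5·τ' ≈ -7.0711 ∉ [-1.6, -0.6) ⇒ out
candidate 3: (m,n)=(1,2) → π∥ = 1+2·τ ≈ 5.8284, π⊥ = 1+2·τ' ≈ 0.1716 ∉ [-1.6, -0.6) ⇒ out
candidate 4: (m,n)=(-5,-8) → π∥ = -5-8·τ ≈ -24.3137, π⊥ = -5-8·τ' ≈ -1.6863 ∉ [-1.6, -0.6) ⇒ out
candidate 5: (m,n)=(1,3) → π∥ = 1+3·τ ≈ 8.2426, π⊥ = 1+3·τ' ≈ -0.2426 ∉ [-1.6, -0.6) ⇒ out
candidate 6: (m,n)=(3,7) → π∥ = 3+7·τ ≈ 19.8995, π⊥ = 3+7·τ' ≈ 0.1005 ∉ [-1.6, -0.6) ⇒ out
candidate 7: (m,n)=(2,4) → π∥ = 2+4·τ ≈ 11.6569, π⊥ = 2+4·τ' ≈ 0.3431 ∉ [-1.6, -0.6) ⇒ out

none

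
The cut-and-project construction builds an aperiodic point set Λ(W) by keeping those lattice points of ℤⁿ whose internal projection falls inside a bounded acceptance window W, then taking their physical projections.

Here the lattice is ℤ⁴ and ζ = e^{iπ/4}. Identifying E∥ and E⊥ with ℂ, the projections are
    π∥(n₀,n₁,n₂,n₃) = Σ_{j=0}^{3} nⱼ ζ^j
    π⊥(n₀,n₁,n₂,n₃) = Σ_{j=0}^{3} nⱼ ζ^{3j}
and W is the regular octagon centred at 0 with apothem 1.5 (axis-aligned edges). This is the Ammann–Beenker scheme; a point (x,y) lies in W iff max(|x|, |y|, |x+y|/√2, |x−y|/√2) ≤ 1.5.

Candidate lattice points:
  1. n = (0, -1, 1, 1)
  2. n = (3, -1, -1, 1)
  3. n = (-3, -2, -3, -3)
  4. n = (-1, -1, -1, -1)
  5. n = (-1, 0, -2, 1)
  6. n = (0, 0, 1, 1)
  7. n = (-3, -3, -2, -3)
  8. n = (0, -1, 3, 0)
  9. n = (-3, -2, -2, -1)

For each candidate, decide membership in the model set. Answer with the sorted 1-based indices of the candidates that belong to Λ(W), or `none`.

Internal map: ζ^{3j} for j=0..3 gives (1,0), (−√2/2,√2/2), (0,−1), (√2/2,√2/2).
candidate 1: n = (0, -1, 1, 1) → π⊥ ≈ (+1.4142, -1.0000); max(|x|,|y|,|x±y|/√2) = 1.7071 > 1.5 ⇒ ∉ W
candidate 2: n = (3, -1, -1, 1) → π⊥ ≈ (+4.4142, +1.0000); max(|x|,|y|,|x±y|/√2) = 4.4142 > 1.5 ⇒ ∉ W
candidate 3: n = (-3, -2, -3, -3) → π⊥ ≈ (-3.7071, -0.5355); max(|x|,|y|,|x±y|/√2) = 3.7071 > 1.5 ⇒ ∉ W
candidate 4: n = (-1, -1, -1, -1) → π⊥ ≈ (-1.0000, -0.4142); max(|x|,|y|,|x±y|/√2) = 1.0000 ≤ 1.5 ⇒ ∈ W
candidate 5: n = (-1, 0, -2, 1) → π⊥ ≈ (-0.2929, +2.7071); max(|x|,|y|,|x±y|/√2) = 2.7071 > 1.5 ⇒ ∉ W
candidate 6: n = (0, 0, 1, 1) → π⊥ ≈ (+0.7071, -0.2929); max(|x|,|y|,|x±y|/√2) = 0.7071 ≤ 1.5 ⇒ ∈ W
candidate 7: n = (-3, -3, -2, -3) → π⊥ ≈ (-3.0000, -2.2426); max(|x|,|y|,|x±y|/√2) = 3.7071 > 1.5 ⇒ ∉ W
candidate 8: n = (0, -1, 3, 0) → π⊥ ≈ (+0.7071, -3.7071); max(|x|,|y|,|x±y|/√2) = 3.7071 > 1.5 ⇒ ∉ W
candidate 9: n = (-3, -2, -2, -1) → π⊥ ≈ (-2.2929, -0.1213); max(|x|,|y|,|x±y|/√2) = 2.2929 > 1.5 ⇒ ∉ W

4, 6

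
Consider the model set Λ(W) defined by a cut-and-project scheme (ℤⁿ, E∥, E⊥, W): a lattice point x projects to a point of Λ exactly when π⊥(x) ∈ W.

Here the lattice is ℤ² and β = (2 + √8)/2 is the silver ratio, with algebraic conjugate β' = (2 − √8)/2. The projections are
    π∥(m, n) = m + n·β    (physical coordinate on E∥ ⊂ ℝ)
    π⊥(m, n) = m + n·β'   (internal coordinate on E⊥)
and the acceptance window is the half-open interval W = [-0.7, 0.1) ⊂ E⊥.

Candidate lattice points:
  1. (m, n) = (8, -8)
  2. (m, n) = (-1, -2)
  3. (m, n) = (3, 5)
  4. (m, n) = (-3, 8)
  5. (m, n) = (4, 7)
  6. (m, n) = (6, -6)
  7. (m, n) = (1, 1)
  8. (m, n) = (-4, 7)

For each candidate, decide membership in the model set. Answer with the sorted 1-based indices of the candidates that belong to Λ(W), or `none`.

Compute β' = (2−√8)/2 = -0.414214, so π⊥(m,n) = m -0.414214·n.
candidate 1: (m,n)=(8,-8) → π∥ = 8-8·β ≈ -11.313708, π⊥ = 8-8·β' ≈ 11.313708 ∉ [-0.7, 0.1) ⇒ out
candidate 2: (m,n)=(-1,-2) → π∥ = -1-2·β ≈ -5.828427, π⊥ = -1-2·β' ≈ -0.171573 ∈ [-0.7, 0.1) ⇒ IN Λ
candidate 3: (m,n)=(3,5) → π∥ = 3+5·β ≈ 15.071068, π⊥ = 3+5·β' ≈ 0.928932 ∉ [-0.7, 0.1) ⇒ out
candidate 4: (m,n)=(-3,8) → π∥ = -3+8·β ≈ 16.313708, π⊥ = -3+8·β' ≈ -6.313708 ∉ [-0.7, 0.1) ⇒ out
candidate 5: (m,n)=(4,7) → π∥ = 4+7·β ≈ 20.899495, π⊥ = 4+7·β' ≈ 1.100505 ∉ [-0.7, 0.1) ⇒ out
candidate 6: (m,n)=(6,-6) → π∥ = 6-6·β ≈ -8.485281, π⊥ = 6-6·β' ≈ 8.485281 ∉ [-0.7, 0.1) ⇒ out
candidate 7: (m,n)=(1,1) → π∥ = 1+1·β ≈ 3.414214, π⊥ = 1+1·β' ≈ 0.585786 ∉ [-0.7, 0.1) ⇒ out
candidate 8: (m,n)=(-4,7) → π∥ = -4+7·β ≈ 12.899495, π⊥ = -4+7·β' ≈ -6.899495 ∉ [-0.7, 0.1) ⇒ out

2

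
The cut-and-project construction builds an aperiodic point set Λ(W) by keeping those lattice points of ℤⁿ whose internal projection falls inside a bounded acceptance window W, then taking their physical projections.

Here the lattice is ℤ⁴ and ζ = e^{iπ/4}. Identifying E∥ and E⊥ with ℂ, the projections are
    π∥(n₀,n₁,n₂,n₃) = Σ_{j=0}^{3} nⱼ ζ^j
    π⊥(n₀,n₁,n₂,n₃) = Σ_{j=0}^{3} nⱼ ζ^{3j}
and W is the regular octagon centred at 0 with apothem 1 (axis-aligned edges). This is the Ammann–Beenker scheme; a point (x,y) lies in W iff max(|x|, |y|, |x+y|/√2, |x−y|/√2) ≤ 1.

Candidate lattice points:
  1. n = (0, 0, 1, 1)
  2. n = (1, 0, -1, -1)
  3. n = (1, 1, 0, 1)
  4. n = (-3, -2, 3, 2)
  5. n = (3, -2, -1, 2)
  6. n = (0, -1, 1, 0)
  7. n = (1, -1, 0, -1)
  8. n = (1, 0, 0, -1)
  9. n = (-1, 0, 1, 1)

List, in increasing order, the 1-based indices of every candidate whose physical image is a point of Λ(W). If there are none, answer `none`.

1, 2, 8, 9

π⊥(n) = n₀ + n₁ζ³ + n₂ζ⁶ + n₃ζ⁹ where ζ = e^{iπ/4}.
#1 (0, 0, 1, 1): internal (0.707107, -0.292893); octagon support 0.707107 vs apothem 1 → ∈ W
#2 (1, 0, -1, -1): internal (0.292893, 0.292893); octagon support 0.414214 vs apothem 1 → ∈ W
#3 (1, 1, 0, 1): internal (1.000000, 1.414214); octagon support 1.707107 vs apothem 1 → ∉ W
#4 (-3, -2, 3, 2): internal (-0.171573, -3.000000); octagon support 3.000000 vs apothem 1 → ∉ W
#5 (3, -2, -1, 2): internal (5.828427, 1.000000); octagon support 5.828427 vs apothem 1 → ∉ W
#6 (0, -1, 1, 0): internal (0.707107, -1.707107); octagon support 1.707107 vs apothem 1 → ∉ W
#7 (1, -1, 0, -1): internal (1.000000, -1.414214); octagon support 1.707107 vs apothem 1 → ∉ W
#8 (1, 0, 0, -1): internal (0.292893, -0.707107); octagon support 0.707107 vs apothem 1 → ∈ W
#9 (-1, 0, 1, 1): internal (-0.292893, -0.292893); octagon support 0.414214 vs apothem 1 → ∈ W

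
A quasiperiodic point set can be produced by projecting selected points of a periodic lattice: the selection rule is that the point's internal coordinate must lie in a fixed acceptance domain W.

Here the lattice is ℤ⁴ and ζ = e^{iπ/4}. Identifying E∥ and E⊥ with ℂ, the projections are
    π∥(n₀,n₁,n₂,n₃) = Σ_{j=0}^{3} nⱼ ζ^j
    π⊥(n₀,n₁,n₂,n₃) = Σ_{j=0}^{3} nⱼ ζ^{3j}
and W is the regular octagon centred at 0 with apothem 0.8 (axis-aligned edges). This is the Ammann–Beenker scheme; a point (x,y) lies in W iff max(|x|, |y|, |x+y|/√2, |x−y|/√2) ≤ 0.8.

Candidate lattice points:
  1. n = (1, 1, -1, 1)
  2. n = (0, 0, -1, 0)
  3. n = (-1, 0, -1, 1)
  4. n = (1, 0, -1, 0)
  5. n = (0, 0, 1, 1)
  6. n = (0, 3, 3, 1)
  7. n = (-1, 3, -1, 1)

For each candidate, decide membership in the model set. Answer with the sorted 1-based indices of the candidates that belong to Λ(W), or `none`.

5

Internal map: ζ^{3j} for j=0..3 gives (1,0), (−√2/2,√2/2), (0,−1), (√2/2,√2/2).
#1 (1, 1, -1, 1): internal (1.00000, 2.41421); octagon support 2.41421 vs apothem 0.8 → ∉ W
#2 (0, 0, -1, 0): internal (0.00000, 1.00000); octagon support 1.00000 vs apothem 0.8 → ∉ W
#3 (-1, 0, -1, 1): internal (-0.29289, 1.70711); octagon support 1.70711 vs apothem 0.8 → ∉ W
#4 (1, 0, -1, 0): internal (1.00000, 1.00000); octagon support 1.41421 vs apothem 0.8 → ∉ W
#5 (0, 0, 1, 1): internal (0.70711, -0.29289); octagon support 0.70711 vs apothem 0.8 → ∈ W
#6 (0, 3, 3, 1): internal (-1.41421, -0.17157); octagon support 1.41421 vs apothem 0.8 → ∉ W
#7 (-1, 3, -1, 1): internal (-2.41421, 3.82843); octagon support 4.41421 vs apothem 0.8 → ∉ W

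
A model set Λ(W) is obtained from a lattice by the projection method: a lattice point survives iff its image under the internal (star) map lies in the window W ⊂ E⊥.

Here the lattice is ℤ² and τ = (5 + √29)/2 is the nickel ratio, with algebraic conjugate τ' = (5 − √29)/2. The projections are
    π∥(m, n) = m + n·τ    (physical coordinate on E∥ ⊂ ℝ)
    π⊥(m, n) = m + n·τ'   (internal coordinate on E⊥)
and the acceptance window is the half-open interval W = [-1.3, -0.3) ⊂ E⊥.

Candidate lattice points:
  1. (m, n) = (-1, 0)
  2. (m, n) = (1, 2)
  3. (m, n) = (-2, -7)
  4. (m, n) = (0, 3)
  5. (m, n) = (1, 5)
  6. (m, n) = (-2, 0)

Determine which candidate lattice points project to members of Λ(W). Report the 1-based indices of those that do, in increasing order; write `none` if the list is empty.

1, 3, 4

Numerically τ ≈ 5.1926 and τ' = −1/τ ≈ -0.1926.
candidate 1: (m,n)=(-1,0) → π∥ = -1+0·τ ≈ -1.0000, π⊥ = -1+0·τ' ≈ -1.0000 ∈ [-1.3, -0.3) ⇒ IN Λ
candidate 2: (m,n)=(1,2) → π∥ = 1+2·τ ≈ 11.3852, π⊥ = 1+2·τ' ≈ 0.6148 ∉ [-1.3, -0.3) ⇒ out
candidate 3: (m,n)=(-2,-7) → π∥ = -2-7·τ ≈ -38.3481, π⊥ = -2-7·τ' ≈ -0.6519 ∈ [-1.3, -0.3) ⇒ IN Λ
candidate 4: (m,n)=(0,3) → π∥ = 0+3·τ ≈ 15.5777, π⊥ = 0+3·τ' ≈ -0.5777 ∈ [-1.3, -0.3) ⇒ IN Λ
candidate 5: (m,n)=(1,5) → π∥ = 1+5·τ ≈ 26.9629, π⊥ = 1+5·τ' ≈ 0.0371 ∉ [-1.3, -0.3) ⇒ out
candidate 6: (m,n)=(-2,0) → π∥ = -2+0·τ ≈ -2.0000, π⊥ = -2+0·τ' ≈ -2.0000 ∉ [-1.3, -0.3) ⇒ out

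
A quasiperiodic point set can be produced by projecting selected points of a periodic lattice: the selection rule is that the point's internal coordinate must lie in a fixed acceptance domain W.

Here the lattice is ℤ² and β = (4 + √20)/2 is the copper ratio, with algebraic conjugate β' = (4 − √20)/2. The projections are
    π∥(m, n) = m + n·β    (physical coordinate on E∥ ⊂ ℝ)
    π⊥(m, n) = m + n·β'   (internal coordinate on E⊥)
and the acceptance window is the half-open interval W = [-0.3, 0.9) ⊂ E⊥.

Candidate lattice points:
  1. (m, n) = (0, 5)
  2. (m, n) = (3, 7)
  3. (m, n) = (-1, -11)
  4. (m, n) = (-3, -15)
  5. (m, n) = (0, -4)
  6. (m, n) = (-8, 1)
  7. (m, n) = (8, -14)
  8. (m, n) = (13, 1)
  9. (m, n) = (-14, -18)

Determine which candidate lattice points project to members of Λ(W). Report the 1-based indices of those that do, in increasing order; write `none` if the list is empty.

4

β' = (4−√20)/2 ≈ -0.236068.
[1] lift (0,5): star map gives -1.180340; window check -0.3 ≤ -1.180340 < 0.9 is false → out
[2] lift (3,7): star map gives 1.347524; window check -0.3 ≤ 1.347524 < 0.9 is false → out
[3] lift (-1,-11): star map gives 1.596748; window check -0.3 ≤ 1.596748 < 0.9 is false → out
[4] lift (-3,-15): star map gives 0.541020; window check -0.3 ≤ 0.541020 < 0.9 is true → IN Λ
[5] lift (0,-4): star map gives 0.944272; window check -0.3 ≤ 0.944272 < 0.9 is false → out
[6] lift (-8,1): star map gives -8.236068; window check -0.3 ≤ -8.236068 < 0.9 is false → out
[7] lift (8,-14): star map gives 11.304952; window check -0.3 ≤ 11.304952 < 0.9 is false → out
[8] lift (13,1): star map gives 12.763932; window check -0.3 ≤ 12.763932 < 0.9 is false → out
[9] lift (-14,-18): star map gives -9.750776; window check -0.3 ≤ -9.750776 < 0.9 is false → out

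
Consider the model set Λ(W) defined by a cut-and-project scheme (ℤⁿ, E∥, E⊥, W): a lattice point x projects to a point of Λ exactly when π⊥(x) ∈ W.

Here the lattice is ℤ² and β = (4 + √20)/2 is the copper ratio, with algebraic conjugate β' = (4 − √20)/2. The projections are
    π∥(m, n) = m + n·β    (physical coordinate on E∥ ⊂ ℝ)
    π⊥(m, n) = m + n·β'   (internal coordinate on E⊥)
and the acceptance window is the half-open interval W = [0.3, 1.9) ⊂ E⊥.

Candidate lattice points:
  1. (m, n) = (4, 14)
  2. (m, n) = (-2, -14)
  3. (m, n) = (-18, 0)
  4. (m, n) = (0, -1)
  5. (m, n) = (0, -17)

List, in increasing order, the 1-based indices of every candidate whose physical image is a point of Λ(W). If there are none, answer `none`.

β' = (4−√20)/2 ≈ -0.2361.
candidate 1: (m,n)=(4,14) → π∥ = 4+14·β ≈ 63.3050, π⊥ = 4+14·β' ≈ 0.6950 ∈ [0.3, 1.9) ⇒ IN Λ
candidate 2: (m,n)=(-2,-14) → π∥ = -2-14·β ≈ -61.3050, π⊥ = -2-14·β' ≈ 1.3050 ∈ [0.3, 1.9) ⇒ IN Λ
candidate 3: (m,n)=(-18,0) → π∥ = -18+0·β ≈ -18.0000, π⊥ = -18+0·β' ≈ -18.0000 ∉ [0.3, 1.9) ⇒ out
candidate 4: (m,n)=(0,-1) → π∥ = 0-1·β ≈ -4.2361, π⊥ = 0-1·β' ≈ 0.2361 ∉ [0.3, 1.9) ⇒ out
candidate 5: (m,n)=(0,-17) → π∥ = 0-17·β ≈ -72.0132, π⊥ = 0-17·β' ≈ 4.0132 ∉ [0.3, 1.9) ⇒ out

1, 2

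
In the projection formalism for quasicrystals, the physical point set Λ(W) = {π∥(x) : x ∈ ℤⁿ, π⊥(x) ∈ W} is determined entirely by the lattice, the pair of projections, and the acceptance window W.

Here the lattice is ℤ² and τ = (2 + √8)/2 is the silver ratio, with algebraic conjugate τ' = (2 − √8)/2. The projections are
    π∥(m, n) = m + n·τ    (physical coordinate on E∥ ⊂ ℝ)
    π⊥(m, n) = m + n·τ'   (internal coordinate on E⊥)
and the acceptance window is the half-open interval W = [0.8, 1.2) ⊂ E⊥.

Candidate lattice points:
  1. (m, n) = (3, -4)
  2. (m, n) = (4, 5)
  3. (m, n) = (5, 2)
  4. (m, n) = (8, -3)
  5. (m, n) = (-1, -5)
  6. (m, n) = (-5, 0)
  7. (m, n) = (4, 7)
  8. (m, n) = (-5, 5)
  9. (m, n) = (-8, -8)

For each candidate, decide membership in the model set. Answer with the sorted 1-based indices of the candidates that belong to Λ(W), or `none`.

5, 7

Compute τ' = (2−√8)/2 = -0.414214, so π⊥(m,n) = m -0.414214·n.
[1] lift (3,-4): star map gives 4.656854; window check 0.8 ≤ 4.656854 < 1.2 is false → out
[2] lift (4,5): star map gives 1.928932; window check 0.8 ≤ 1.928932 < 1.2 is false → out
[3] lift (5,2): star map gives 4.171573; window check 0.8 ≤ 4.171573 < 1.2 is false → out
[4] lift (8,-3): star map gives 9.242641; window check 0.8 ≤ 9.242641 < 1.2 is false → out
[5] lift (-1,-5): star map gives 1.071068; window check 0.8 ≤ 1.071068 < 1.2 is true → IN Λ
[6] lift (-5,0): star map gives -5.000000; window check 0.8 ≤ -5.000000 < 1.2 is false → out
[7] lift (4,7): star map gives 1.100505; window check 0.8 ≤ 1.100505 < 1.2 is true → IN Λ
[8] lift (-5,5): star map gives -7.071068; window check 0.8 ≤ -7.071068 < 1.2 is false → out
[9] lift (-8,-8): star map gives -4.686292; window check 0.8 ≤ -4.686292 < 1.2 is false → out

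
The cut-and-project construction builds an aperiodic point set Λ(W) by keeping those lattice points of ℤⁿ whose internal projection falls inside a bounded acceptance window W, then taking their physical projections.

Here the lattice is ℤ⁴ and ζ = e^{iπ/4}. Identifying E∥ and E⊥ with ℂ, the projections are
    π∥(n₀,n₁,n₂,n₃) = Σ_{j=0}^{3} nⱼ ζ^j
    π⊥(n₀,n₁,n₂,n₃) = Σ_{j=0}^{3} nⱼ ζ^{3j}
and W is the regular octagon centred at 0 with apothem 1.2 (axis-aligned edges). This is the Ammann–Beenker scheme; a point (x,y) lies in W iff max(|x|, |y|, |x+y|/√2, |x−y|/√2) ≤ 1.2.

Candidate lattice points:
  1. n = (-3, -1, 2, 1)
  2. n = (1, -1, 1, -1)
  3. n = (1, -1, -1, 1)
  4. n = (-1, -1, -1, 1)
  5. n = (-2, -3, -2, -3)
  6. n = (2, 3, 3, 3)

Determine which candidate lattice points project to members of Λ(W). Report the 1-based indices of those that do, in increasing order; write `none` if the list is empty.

4

With ζ = e^{iπ/4} the internal vectors are ζ^0,ζ^3,ζ^6,ζ^9.
#1 (-3, -1, 2, 1): internal (-1.5858, -2.0000); octagon support 2.5355 vs apothem 1.2 → ∉ W
#2 (1, -1, 1, -1): internal (1.0000, -2.4142); octagon support 2.4142 vs apothem 1.2 → ∉ W
#3 (1, -1, -1, 1): internal (2.4142, 1.0000); octagon support 2.4142 vs apothem 1.2 → ∉ W
#4 (-1, -1, -1, 1): internal (0.4142, 1.0000); octagon support 1.0000 vs apothem 1.2 → ∈ W
#5 (-2, -3, -2, -3): internal (-2.0000, -2.2426); octagon support 3.0000 vs apothem 1.2 → ∉ W
#6 (2, 3, 3, 3): internal (2.0000, 1.2426); octagon support 2.2929 vs apothem 1.2 → ∉ W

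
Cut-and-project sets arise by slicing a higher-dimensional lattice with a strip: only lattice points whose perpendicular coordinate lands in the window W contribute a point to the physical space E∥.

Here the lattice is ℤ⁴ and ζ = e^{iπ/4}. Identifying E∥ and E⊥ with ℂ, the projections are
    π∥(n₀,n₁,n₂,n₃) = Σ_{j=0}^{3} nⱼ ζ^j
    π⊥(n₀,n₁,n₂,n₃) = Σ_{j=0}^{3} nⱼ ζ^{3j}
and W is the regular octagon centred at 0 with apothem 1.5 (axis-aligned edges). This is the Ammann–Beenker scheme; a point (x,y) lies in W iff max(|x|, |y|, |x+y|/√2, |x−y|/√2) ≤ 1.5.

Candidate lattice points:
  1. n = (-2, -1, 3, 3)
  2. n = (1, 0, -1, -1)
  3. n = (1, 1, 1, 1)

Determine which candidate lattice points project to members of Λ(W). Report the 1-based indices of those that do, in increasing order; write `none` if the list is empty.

2, 3

π⊥(n) = n₀ + n₁ζ³ + n₂ζ⁶ + n₃ζ⁹ where ζ = e^{iπ/4}.
candidate 1: n = (-2, -1, 3, 3) → π⊥ ≈ (+0.8284, -1.5858); max(|x|,|y|,|x±y|/√2) = 1.7071 > 1.5 ⇒ ∉ W
candidate 2: n = (1, 0, -1, -1) → π⊥ ≈ (+0.2929, +0.2929); max(|x|,|y|,|x±y|/√2) = 0.4142 ≤ 1.5 ⇒ ∈ W
candidate 3: n = (1, 1, 1, 1) → π⊥ ≈ (+1.0000, +0.4142); max(|x|,|y|,|x±y|/√2) = 1.0000 ≤ 1.5 ⇒ ∈ W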